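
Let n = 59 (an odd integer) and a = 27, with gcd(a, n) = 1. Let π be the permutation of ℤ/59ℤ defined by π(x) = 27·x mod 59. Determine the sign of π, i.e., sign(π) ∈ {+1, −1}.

Orbit of 12 under x↦27x: [12, 29, 16, 19, 41, 45, 35]… (length divides ord_59(27)).
Cycle lengths of π_27 on ℤ/59ℤ: [29, 29, 1]; 3 cycles in total.
Σ(ℓ_i−1) = 59−3 = 56; sign = (−1)^56 = +1.
(27|59)_J = +1 (Zolotarev's lemma cross-check).

+1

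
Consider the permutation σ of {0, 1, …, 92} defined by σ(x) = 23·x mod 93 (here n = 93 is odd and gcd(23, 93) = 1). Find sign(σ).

+1

Trace 4: π^k(4) = [4, 92, 70, 29, 16, 89, 1] for k=0..6.
Decompose π into cycles: lengths [10, 10, 10, 10, 10, 10, 10, 10, 10, 2, 1] (11 cycles, including the fixed point 0).
sign(π) = (−1)^{n − #cycles} = (−1)^{93−11} = (−1)^82 = +1.
Zolotarev: (23|93) = +1, matching the cycle-count sign.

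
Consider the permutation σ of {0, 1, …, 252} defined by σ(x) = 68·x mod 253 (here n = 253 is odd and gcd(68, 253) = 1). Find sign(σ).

Start at x=206: 206 → 93 → 252 → 185 → 183 → 47 → 160 → … (one orbit).
35 cycles of lengths [10, 10, 10, 10, 10, 10, 10, 10, 10, 10, 10, 10, 10, 10, 10, 10, 10, 10, 10, 10, 10, 10, 10, 2, 2, 2, 2, 2, 2, 2, 2, 2, 2, 2, 1].
253 − 35 = 218 transpositions; sign(π) = (−1)^218 = +1.

+1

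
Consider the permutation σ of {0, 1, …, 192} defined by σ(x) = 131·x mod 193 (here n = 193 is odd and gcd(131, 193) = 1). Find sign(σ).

Orbit of 134 under x↦131x: [134, 184, 172, 144, 143, 12, 28]… (length divides ord_193(131)).
π_131 has 5 disjoint cycles with lengths [48, 48, 48, 48, 1] on {0,…,192}.
With 5 cycles on 193 points, sign = (−1)^{193−5} = +1.
The Jacobi symbol (131|193) = +1 (Zolotarev) agrees.

+1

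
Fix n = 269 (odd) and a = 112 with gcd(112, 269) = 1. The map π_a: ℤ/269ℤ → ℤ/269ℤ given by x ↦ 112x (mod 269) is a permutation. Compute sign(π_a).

Trace 249: π^k(249) = [249, 181, 97, 104, 81, 195, 51] for k=0..6.
Decompose π into cycles: lengths [268, 1] (2 cycles, including the fixed point 0).
With 2 cycles on 269 points, sign = (−1)^{269−2} = -1.
Check: (112/269) = -1 by Zolotarev.

-1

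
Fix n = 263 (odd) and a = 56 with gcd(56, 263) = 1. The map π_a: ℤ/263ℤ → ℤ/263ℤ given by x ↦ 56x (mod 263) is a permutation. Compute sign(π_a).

-1

Start at x=7: 7 → 129 → 123 → 50 → 170 → 52 → 19 → … (one orbit).
Cycle lengths of π_56 on ℤ/263ℤ: [262, 1]; 2 cycles in total.
Σ(ℓ_i−1) = 263−2 = 261; sign = (−1)^261 = -1.
Zolotarev: (56|263) = -1, matching the cycle-count sign.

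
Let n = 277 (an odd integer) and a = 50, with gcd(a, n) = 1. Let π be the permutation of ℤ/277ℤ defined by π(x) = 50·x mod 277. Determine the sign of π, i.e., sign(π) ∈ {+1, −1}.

-1

Start at x=225: 225 → 170 → 190 → 82 → 222 → 20 → 169 → … (one orbit).
2 cycles of lengths [276, 1].
277 − 2 = 275 transpositions; sign(π) = (−1)^275 = -1.
Via Zolotarev, sign(π_{50}) = (50|277) = -1.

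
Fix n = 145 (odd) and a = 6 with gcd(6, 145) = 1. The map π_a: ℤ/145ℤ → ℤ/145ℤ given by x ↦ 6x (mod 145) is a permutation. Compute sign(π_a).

Trace 81: π^k(81) = [81, 51, 16, 96, 141, 121, 1] for k=0..6.
15 cycles of lengths [14, 14, 14, 14, 14, 14, 14, 14, 14, 14, 1, 1, 1, 1, 1].
n − c = 145 − 15 = 130; sign = (−1)^130 = +1.
Check: (6/145) = +1 by Zolotarev.

+1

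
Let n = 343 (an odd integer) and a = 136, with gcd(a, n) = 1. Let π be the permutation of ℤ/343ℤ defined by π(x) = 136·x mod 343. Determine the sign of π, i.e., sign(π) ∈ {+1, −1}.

-1

Orbit of 152 under x↦136x: [152, 92, 164, 9, 195, 109, 75]… (length divides ord_343(136)).
Cycle lengths of π_136 on ℤ/343ℤ: [294, 42, 6, 1]; 4 cycles in total.
With 4 cycles on 343 points, sign = (−1)^{343−4} = -1.
The Jacobi symbol (136|343) = -1 (Zolotarev) agrees.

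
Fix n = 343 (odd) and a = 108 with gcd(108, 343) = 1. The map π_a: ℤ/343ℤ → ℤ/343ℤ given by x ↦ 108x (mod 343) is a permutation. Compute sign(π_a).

Trace 24: π^k(24) = [24, 191, 48, 39, 96, 78, 192] for k=0..6.
π_108 has 4 disjoint cycles with lengths [294, 42, 6, 1] on {0,…,342}.
With 4 cycles on 343 points, sign = (−1)^{343−4} = -1.
Zolotarev: (108|343) = -1, matching the cycle-count sign.

-1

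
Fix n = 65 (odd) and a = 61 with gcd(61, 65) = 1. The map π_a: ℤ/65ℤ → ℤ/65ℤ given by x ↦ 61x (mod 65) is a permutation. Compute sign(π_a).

Orbit of 61 under x↦61x: [61, 16, 1]… (length divides ord_65(61)).
25 cycles of lengths [3, 3, 3, 3, 3, 3, 3, 3, 3, 3, 3, 3, 3, 3, 3, 3, 3, 3, 3, 3, 1, 1, 1, 1, 1].
n − c = 65 − 25 = 40; sign = (−1)^40 = +1.
Check: (61/65) = +1 by Zolotarev.

+1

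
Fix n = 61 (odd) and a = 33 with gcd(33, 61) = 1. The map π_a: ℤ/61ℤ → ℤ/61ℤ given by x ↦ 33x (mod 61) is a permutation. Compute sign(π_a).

Trace 27: π^k(27) = [27, 37, 1, 33, 52, 8, 20] for k=0..6.
Decompose π into cycles: lengths [20, 20, 20, 1] (4 cycles, including the fixed point 0).
Σ(ℓ_i−1) = 61−4 = 57; sign = (−1)^57 = -1.

-1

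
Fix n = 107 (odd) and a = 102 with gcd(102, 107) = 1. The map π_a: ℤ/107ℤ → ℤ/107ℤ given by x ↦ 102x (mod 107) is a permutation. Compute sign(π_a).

+1

Start at x=56: 56 → 41 → 9 → 62 → 11 → 52 → 61 → … (one orbit).
π_102 has 3 disjoint cycles with lengths [53, 53, 1] on {0,…,106}.
sign(π) = (−1)^{n − #cycles} = (−1)^{107−3} = (−1)^104 = +1.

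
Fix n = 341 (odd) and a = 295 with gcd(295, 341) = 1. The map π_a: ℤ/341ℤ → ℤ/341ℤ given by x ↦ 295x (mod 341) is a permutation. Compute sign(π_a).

Orbit of 1 under x↦295x: [1, 295, 70, 190, 126]… (length divides ord_341(295)).
Cycle type of π: 5×68 + 1; total 69 cycles.
Σ(ℓ_i−1) = 341−69 = 272; sign = (−1)^272 = +1.
Zolotarev: (295|341) = +1, matching the cycle-count sign.

+1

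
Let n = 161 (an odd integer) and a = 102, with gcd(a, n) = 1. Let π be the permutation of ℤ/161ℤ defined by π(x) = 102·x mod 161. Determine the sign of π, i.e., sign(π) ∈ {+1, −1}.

-1

Trace 74: π^k(74) = [74, 142, 155, 32, 44, 141, 53] for k=0..6.
6 cycles of lengths [66, 66, 22, 3, 3, 1].
n − c = 161 − 6 = 155; sign = (−1)^155 = -1.
The Jacobi symbol (102|161) = -1 (Zolotarev) agrees.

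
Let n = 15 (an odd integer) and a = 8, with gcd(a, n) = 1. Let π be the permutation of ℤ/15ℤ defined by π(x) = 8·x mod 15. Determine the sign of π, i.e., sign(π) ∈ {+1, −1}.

Start at x=8: 8 → 4 → 2 → 1 → 8 (one orbit).
The orbit structure of x ↦ 8x mod 15: 5 orbits of sizes [4, 4, 4, 2, 1].
15 − 5 = 10 transpositions; sign(π) = (−1)^10 = +1.
Check: (8/15) = +1 by Zolotarev.

+1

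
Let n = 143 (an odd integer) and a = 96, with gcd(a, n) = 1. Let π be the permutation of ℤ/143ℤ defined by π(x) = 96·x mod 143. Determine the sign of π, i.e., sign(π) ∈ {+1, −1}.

Start at x=12: 12 → 8 → 53 → 83 → 103 → 21 → 14 → … (one orbit).
11 cycles of lengths [20, 20, 20, 20, 20, 20, 10, 4, 4, 4, 1].
143 − 11 = 132 transpositions; sign(π) = (−1)^132 = +1.

+1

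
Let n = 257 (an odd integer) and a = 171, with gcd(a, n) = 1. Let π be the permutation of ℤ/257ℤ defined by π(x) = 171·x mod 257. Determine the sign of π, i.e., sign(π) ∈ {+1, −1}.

-1

Start at x=199: 199 → 105 → 222 → 183 → 196 → 106 → 136 → … (one orbit).
Decompose π into cycles: lengths [256, 1] (2 cycles, including the fixed point 0).
2 cycles on 257: each ℓ→(−1)^(ℓ−1), product (−1)^255 = -1.
Zolotarev: (171|257) = -1, matching the cycle-count sign.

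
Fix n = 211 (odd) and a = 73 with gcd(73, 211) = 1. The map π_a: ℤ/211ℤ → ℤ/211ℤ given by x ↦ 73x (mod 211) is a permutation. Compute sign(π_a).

+1

Start at x=144: 144 → 173 → 180 → 58 → 14 → 178 → 123 → … (one orbit).
Decompose π into cycles: lengths [21, 21, 21, 21, 21, 21, 21, 21, 21, 21, 1] (11 cycles, including the fixed point 0).
211 − 11 = 200 transpositions; sign(π) = (−1)^200 = +1.
(73|211)_J = +1 (Zolotarev's lemma cross-check).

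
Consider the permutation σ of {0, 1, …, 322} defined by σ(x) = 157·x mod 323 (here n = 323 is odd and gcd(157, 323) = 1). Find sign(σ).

Orbit of 137 under x↦157x: [137, 191, 271, 234, 239, 55, 237]… (length divides ord_323(157)).
Cycle lengths of π_157 on ℤ/323ℤ: [36, 36, 36, 36, 36, 36, 36, 36, 9, 9, 4, 4, 4, 4, 1]; 15 cycles in total.
sign(π) = (−1)^{n − #cycles} = (−1)^{323−15} = (−1)^308 = +1.

+1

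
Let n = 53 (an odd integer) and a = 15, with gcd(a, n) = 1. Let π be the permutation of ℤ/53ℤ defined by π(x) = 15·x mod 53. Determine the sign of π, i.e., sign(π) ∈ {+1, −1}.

Trace 36: π^k(36) = [36, 10, 44, 24, 42, 47, 16] for k=0..6.
π_15 has 5 disjoint cycles with lengths [13, 13, 13, 13, 1] on {0,…,52}.
5 cycles on 53: each ℓ→(−1)^(ℓ−1), product (−1)^48 = +1.

+1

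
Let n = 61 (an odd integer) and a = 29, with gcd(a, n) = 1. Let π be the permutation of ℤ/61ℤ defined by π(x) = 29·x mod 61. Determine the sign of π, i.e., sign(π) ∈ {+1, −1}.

Trace 14: π^k(14) = [14, 40, 1, 29, 48, 50, 47] for k=0..6.
π_29 has 6 disjoint cycles with lengths [12, 12, 12, 12, 12, 1] on {0,…,60}.
61 − 6 = 55 transpositions; sign(π) = (−1)^55 = -1.

-1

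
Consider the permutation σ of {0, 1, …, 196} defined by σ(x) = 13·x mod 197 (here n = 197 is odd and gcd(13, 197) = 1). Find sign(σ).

-1

Orbit of 32 under x↦13x: [32, 22, 89, 172, 69, 109, 38]… (length divides ord_197(13)).
2 cycles of lengths [196, 1].
197 − 2 = 195 transpositions; sign(π) = (−1)^195 = -1.
The Jacobi symbol (13|197) = -1 (Zolotarev) agrees.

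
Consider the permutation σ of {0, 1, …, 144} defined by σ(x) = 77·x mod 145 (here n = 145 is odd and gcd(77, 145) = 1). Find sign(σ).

+1

Start at x=1: 1 → 77 → 129 → 73 → 111 → 137 → 109 → … (one orbit).
Cycle type of π: 28×5 + 4 + 1; total 7 cycles.
sign(π) = (−1)^{n − #cycles} = (−1)^{145−7} = (−1)^138 = +1.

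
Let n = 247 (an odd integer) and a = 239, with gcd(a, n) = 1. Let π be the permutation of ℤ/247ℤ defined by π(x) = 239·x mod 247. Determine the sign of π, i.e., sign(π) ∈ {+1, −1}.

-1

Orbit of 229 under x↦239x: [229, 144, 83, 77, 125, 235, 96]… (length divides ord_247(239)).
The orbit structure of x ↦ 239x mod 247: 28 orbits of sizes [12, 12, 12, 12, 12, 12, 12, 12, 12, 12, 12, 12, 12, 12, 12, 12, 12, 12, 4, 4, 4, 3, 3, 3, 3, 3, 3, 1].
sign(π) = (−1)^{n − #cycles} = (−1)^{247−28} = (−1)^219 = -1.
Via Zolotarev, sign(π_{239}) = (239|247) = -1.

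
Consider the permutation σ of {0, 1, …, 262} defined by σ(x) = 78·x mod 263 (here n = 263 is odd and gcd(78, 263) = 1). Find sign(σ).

Trace 86: π^k(86) = [86, 133, 117, 184, 150, 128, 253] for k=0..6.
Cycle lengths of π_78 on ℤ/263ℤ: [131, 131, 1]; 3 cycles in total.
n − c = 263 − 3 = 260; sign = (−1)^260 = +1.
The Jacobi symbol (78|263) = +1 (Zolotarev) agrees.

+1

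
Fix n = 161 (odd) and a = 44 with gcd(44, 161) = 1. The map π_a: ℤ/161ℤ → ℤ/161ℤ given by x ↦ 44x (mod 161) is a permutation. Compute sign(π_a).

-1

Orbit of 74 under x↦44x: [74, 36, 135, 144, 57, 93, 67]… (length divides ord_161(44)).
The orbit structure of x ↦ 44x mod 161: 6 orbits of sizes [66, 66, 22, 3, 3, 1].
161 − 6 = 155 transpositions; sign(π) = (−1)^155 = -1.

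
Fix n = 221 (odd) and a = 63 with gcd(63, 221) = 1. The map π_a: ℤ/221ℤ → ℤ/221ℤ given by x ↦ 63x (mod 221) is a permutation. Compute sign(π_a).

+1

Start at x=28: 28 → 217 → 190 → 36 → 58 → 118 → 141 → … (one orbit).
π_63 has 7 disjoint cycles with lengths [48, 48, 48, 48, 16, 12, 1] on {0,…,220}.
7 cycles on 221: each ℓ→(−1)^(ℓ−1), product (−1)^214 = +1.
(63|221)_J = +1 (Zolotarev's lemma cross-check).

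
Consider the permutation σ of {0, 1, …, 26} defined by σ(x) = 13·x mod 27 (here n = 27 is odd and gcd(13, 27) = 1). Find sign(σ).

Trace 4: π^k(4) = [4, 25, 1, 13, 7, 10, 22] for k=0..6.
π_13 has 7 disjoint cycles with lengths [9, 9, 3, 3, 1, 1, 1] on {0,…,26}.
n − c = 27 − 7 = 20; sign = (−1)^20 = +1.
The Jacobi symbol (13|27) = +1 (Zolotarev) agrees.

+1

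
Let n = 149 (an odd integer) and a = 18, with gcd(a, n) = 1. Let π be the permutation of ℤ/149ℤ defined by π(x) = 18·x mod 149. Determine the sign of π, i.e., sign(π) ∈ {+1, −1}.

Orbit of 134 under x↦18x: [134, 28, 57, 132, 141, 5, 90]… (length divides ord_149(18)).
Cycle lengths of π_18 on ℤ/149ℤ: [148, 1]; 2 cycles in total.
149 − 2 = 147 transpositions; sign(π) = (−1)^147 = -1.
The Jacobi symbol (18|149) = -1 (Zolotarev) agrees.

-1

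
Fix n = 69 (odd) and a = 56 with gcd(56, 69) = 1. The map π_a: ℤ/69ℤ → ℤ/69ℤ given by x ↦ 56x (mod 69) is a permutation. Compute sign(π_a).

+1

Trace 38: π^k(38) = [38, 58, 5, 4, 17, 55, 44] for k=0..6.
π_56 has 5 disjoint cycles with lengths [22, 22, 22, 2, 1] on {0,…,68}.
Σ(ℓ_i−1) = 69−5 = 64; sign = (−1)^64 = +1.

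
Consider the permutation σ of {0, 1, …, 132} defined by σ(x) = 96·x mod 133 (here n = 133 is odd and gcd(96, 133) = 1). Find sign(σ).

-1

Orbit of 58 under x↦96x: [58, 115, 1, 96, 39, 20]… (length divides ord_133(96)).
π_96 has 38 disjoint cycles with lengths [6, 6, 6, 6, 6, 6, 6, 6, 6, 6, 6, 6, 6, 6, 6, 6, 6, 6, 6, 1, 1, 1, 1, 1, 1, 1, 1, 1, 1, 1, 1, 1, 1, 1, 1, 1, 1, 1] on {0,…,132}.
sign(π) = (−1)^{n − #cycles} = (−1)^{133−38} = (−1)^95 = -1.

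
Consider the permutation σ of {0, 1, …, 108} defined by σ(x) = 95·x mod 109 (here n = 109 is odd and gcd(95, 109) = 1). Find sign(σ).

-1

Trace 104: π^k(104) = [104, 70, 1, 95, 87, 90, 48] for k=0..6.
2 cycles of lengths [108, 1].
109 − 2 = 107 transpositions; sign(π) = (−1)^107 = -1.
Check: (95/109) = -1 by Zolotarev.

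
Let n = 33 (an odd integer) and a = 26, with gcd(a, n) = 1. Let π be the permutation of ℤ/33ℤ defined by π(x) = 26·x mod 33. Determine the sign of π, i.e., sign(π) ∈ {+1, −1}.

-1

Start at x=16: 16 → 20 → 25 → 23 → 4 → 5 → 31 → … (one orbit).
Cycle lengths of π_26 on ℤ/33ℤ: [10, 10, 5, 5, 2, 1]; 6 cycles in total.
n − c = 33 − 6 = 27; sign = (−1)^27 = -1.
Check: (26/33) = -1 by Zolotarev.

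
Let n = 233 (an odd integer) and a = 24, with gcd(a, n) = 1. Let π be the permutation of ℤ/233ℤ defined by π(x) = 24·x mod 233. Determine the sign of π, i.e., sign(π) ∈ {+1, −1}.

-1

Orbit of 139 under x↦24x: [139, 74, 145, 218, 106, 214, 10]… (length divides ord_233(24)).
2 cycles of lengths [232, 1].
n − c = 233 − 2 = 231; sign = (−1)^231 = -1.
Via Zolotarev, sign(π_{24}) = (24|233) = -1.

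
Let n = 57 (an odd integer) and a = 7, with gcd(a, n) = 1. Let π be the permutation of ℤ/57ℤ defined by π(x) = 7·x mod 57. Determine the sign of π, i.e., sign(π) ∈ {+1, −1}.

Start at x=7: 7 → 49 → 1 → 7 (one orbit).
π_7 has 21 disjoint cycles with lengths [3, 3, 3, 3, 3, 3, 3, 3, 3, 3, 3, 3, 3, 3, 3, 3, 3, 3, 1, 1, 1] on {0,…,56}.
Σ(ℓ_i−1) = 57−21 = 36; sign = (−1)^36 = +1.

+1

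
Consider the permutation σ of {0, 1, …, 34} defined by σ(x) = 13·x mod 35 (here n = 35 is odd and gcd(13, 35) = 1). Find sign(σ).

Start at x=13: 13 → 29 → 27 → 1 → 13 (one orbit).
Cycle type of π: 4×7 + 2×3 + 1; total 11 cycles.
With 11 cycles on 35 points, sign = (−1)^{35−11} = +1.
(13|35)_J = +1 (Zolotarev's lemma cross-check).

+1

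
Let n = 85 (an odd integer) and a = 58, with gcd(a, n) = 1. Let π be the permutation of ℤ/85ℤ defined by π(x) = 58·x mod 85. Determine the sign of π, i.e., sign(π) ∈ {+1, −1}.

+1

Orbit of 22 under x↦58x: [22, 1, 58, 49, 37, 21, 28]… (length divides ord_85(58)).
7 cycles of lengths [16, 16, 16, 16, 16, 4, 1].
With 7 cycles on 85 points, sign = (−1)^{85−7} = +1.
Via Zolotarev, sign(π_{58}) = (58|85) = +1.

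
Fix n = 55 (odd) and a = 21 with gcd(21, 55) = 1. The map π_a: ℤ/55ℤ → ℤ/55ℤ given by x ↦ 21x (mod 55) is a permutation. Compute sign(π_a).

-1

Trace 1: π^k(1) = [1, 21] for k=0..1.
π_21 has 30 disjoint cycles with lengths [2, 2, 2, 2, 2, 2, 2, 2, 2, 2, 2, 2, 2, 2, 2, 2, 2, 2, 2, 2, 2, 2, 2, 2, 2, 1, 1, 1, 1, 1] on {0,…,54}.
30 cycles on 55: each ℓ→(−1)^(ℓ−1), product (−1)^25 = -1.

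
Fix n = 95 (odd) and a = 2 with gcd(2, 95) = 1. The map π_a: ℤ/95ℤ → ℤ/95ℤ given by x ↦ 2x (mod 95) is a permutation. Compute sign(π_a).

Orbit of 9 under x↦2x: [9, 18, 36, 72, 49, 3, 6]… (length divides ord_95(2)).
The orbit structure of x ↦ 2x mod 95: 5 orbits of sizes [36, 36, 18, 4, 1].
5 cycles on 95: each ℓ→(−1)^(ℓ−1), product (−1)^90 = +1.
Check: (2/95) = +1 by Zolotarev.

+1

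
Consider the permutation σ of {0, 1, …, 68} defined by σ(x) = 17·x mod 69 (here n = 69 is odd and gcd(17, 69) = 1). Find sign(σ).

+1

Orbit of 44 under x↦17x: [44, 58, 20, 64, 53, 4, 68]… (length divides ord_69(17)).
Cycle type of π: 22×3 + 2 + 1; total 5 cycles.
sign(π) = (−1)^{n − #cycles} = (−1)^{69−5} = (−1)^64 = +1.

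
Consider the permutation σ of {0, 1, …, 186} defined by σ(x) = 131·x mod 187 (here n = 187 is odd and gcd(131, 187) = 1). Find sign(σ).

+1

Orbit of 1 under x↦131x: [1, 131, 144, 164, 166, 54, 155]… (length divides ord_187(131)).
17 cycles of lengths [16, 16, 16, 16, 16, 16, 16, 16, 16, 16, 16, 2, 2, 2, 2, 2, 1].
With 17 cycles on 187 points, sign = (−1)^{187−17} = +1.
(131|187)_J = +1 (Zolotarev's lemma cross-check).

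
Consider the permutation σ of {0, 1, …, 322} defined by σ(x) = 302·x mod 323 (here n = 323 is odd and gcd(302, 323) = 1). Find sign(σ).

+1

Trace 118: π^k(118) = [118, 106, 35, 234, 254, 157, 256] for k=0..6.
π_302 has 15 disjoint cycles with lengths [36, 36, 36, 36, 36, 36, 36, 36, 9, 9, 4, 4, 4, 4, 1] on {0,…,322}.
Σ(ℓ_i−1) = 323−15 = 308; sign = (−1)^308 = +1.
Zolotarev: (302|323) = +1, matching the cycle-count sign.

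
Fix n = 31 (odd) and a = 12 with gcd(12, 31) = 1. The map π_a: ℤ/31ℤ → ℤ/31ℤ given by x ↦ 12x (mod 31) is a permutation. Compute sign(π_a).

-1

Start at x=20: 20 → 23 → 28 → 26 → 2 → 24 → 9 → … (one orbit).
2 cycles of lengths [30, 1].
n − c = 31 − 2 = 29; sign = (−1)^29 = -1.
Check: (12/31) = -1 by Zolotarev.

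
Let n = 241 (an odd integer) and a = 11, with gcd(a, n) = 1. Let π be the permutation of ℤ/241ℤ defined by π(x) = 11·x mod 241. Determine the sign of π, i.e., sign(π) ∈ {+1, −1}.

Orbit of 65 under x↦11x: [65, 233, 153, 237, 197, 239, 219]… (length divides ord_241(11)).
Cycle type of π: 48×5 + 1; total 6 cycles.
241 − 6 = 235 transpositions; sign(π) = (−1)^235 = -1.

-1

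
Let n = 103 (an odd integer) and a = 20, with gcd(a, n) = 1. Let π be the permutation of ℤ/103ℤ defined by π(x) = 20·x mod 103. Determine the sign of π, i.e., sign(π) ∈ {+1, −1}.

Start at x=60: 60 → 67 → 1 → 20 → 91 → 69 → 41 → … (one orbit).
Decompose π into cycles: lengths [102, 1] (2 cycles, including the fixed point 0).
sign(π) = (−1)^{n − #cycles} = (−1)^{103−2} = (−1)^101 = -1.

-1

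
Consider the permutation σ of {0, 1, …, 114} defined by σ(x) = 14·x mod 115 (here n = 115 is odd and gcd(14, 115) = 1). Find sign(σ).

-1

Orbit of 84 under x↦14x: [84, 26, 19, 36, 44, 41, 114]… (length divides ord_115(14)).
π_14 has 8 disjoint cycles with lengths [22, 22, 22, 22, 22, 2, 2, 1] on {0,…,114}.
115 − 8 = 107 transpositions; sign(π) = (−1)^107 = -1.
Zolotarev: (14|115) = -1, matching the cycle-count sign.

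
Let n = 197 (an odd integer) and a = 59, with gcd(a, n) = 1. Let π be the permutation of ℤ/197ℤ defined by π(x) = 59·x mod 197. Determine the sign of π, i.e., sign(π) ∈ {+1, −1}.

+1

Trace 132: π^k(132) = [132, 105, 88, 70, 190, 178, 61] for k=0..6.
Cycle type of π: 49×4 + 1; total 5 cycles.
With 5 cycles on 197 points, sign = (−1)^{197−5} = +1.
Check: (59/197) = +1 by Zolotarev.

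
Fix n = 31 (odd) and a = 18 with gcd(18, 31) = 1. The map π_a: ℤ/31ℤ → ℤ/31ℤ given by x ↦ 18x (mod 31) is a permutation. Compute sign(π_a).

Trace 19: π^k(19) = [19, 1, 18, 14, 4, 10, 25] for k=0..6.
Cycle type of π: 15×2 + 1; total 3 cycles.
3 cycles on 31: each ℓ→(−1)^(ℓ−1), product (−1)^28 = +1.

+1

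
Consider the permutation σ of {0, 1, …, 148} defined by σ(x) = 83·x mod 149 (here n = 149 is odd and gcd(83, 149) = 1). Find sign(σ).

Start at x=9: 9 → 2 → 17 → 70 → 148 → 66 → 114 → … (one orbit).
π_83 has 2 disjoint cycles with lengths [148, 1] on {0,…,148}.
Σ(ℓ_i−1) = 149−2 = 147; sign = (−1)^147 = -1.

-1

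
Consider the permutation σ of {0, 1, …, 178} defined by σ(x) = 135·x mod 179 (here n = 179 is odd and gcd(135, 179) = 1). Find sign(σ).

+1

Start at x=36: 36 → 27 → 65 → 4 → 3 → 47 → 80 → … (one orbit).
Cycle type of π: 89×2 + 1; total 3 cycles.
n − c = 179 − 3 = 176; sign = (−1)^176 = +1.
(135|179)_J = +1 (Zolotarev's lemma cross-check).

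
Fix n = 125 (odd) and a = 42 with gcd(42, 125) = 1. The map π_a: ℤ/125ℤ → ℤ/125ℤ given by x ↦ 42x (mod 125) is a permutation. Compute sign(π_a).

Trace 38: π^k(38) = [38, 96, 32, 94, 73, 66, 22] for k=0..6.
4 cycles of lengths [100, 20, 4, 1].
With 4 cycles on 125 points, sign = (−1)^{125−4} = -1.

-1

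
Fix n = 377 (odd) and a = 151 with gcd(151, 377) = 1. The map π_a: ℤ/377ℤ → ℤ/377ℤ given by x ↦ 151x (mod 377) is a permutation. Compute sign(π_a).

-1

Orbit of 170 under x↦151x: [170, 34, 233, 122, 326, 216, 194]… (length divides ord_377(151)).
Cycle type of π: 28×12 + 14×2 + 4×3 + 1; total 18 cycles.
n − c = 377 − 18 = 359; sign = (−1)^359 = -1.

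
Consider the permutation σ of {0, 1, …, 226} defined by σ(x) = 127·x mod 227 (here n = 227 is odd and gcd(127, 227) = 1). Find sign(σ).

-1

Start at x=181: 181 → 60 → 129 → 39 → 186 → 14 → 189 → … (one orbit).
Decompose π into cycles: lengths [226, 1] (2 cycles, including the fixed point 0).
sign(π) = (−1)^{n − #cycles} = (−1)^{227−2} = (−1)^225 = -1.
Check: (127/227) = -1 by Zolotarev.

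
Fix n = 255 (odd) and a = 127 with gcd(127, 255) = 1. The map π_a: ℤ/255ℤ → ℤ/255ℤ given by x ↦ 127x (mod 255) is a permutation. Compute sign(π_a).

Orbit of 4 under x↦127x: [4, 253, 1, 127, 64, 223, 16]… (length divides ord_255(127)).
The orbit structure of x ↦ 127x mod 255: 36 orbits of sizes [8, 8, 8, 8, 8, 8, 8, 8, 8, 8, 8, 8, 8, 8, 8, 8, 8, 8, 8, 8, 8, 8, 8, 8, 8, 8, 8, 8, 8, 8, 4, 4, 4, 1, 1, 1].
With 36 cycles on 255 points, sign = (−1)^{255−36} = -1.
(127|255)_J = -1 (Zolotarev's lemma cross-check).

-1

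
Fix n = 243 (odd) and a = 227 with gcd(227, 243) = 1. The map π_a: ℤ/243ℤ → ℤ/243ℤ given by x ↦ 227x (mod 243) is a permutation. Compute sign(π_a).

Start at x=169: 169 → 212 → 10 → 83 → 130 → 107 → 232 → … (one orbit).
6 cycles of lengths [162, 54, 18, 6, 2, 1].
sign(π) = (−1)^{n − #cycles} = (−1)^{243−6} = (−1)^237 = -1.
Via Zolotarev, sign(π_{227}) = (227|243) = -1.

-1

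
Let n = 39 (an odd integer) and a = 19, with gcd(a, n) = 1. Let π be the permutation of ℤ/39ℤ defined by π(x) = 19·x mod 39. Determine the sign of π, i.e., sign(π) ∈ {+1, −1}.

Orbit of 31 under x↦19x: [31, 4, 37, 1, 19, 10, 34]… (length divides ord_39(19)).
The orbit structure of x ↦ 19x mod 39: 6 orbits of sizes [12, 12, 12, 1, 1, 1].
39 − 6 = 33 transpositions; sign(π) = (−1)^33 = -1.
Check: (19/39) = -1 by Zolotarev.

-1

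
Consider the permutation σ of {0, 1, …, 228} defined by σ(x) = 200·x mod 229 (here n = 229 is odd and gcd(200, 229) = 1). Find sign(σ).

Trace 154: π^k(154) = [154, 114, 129, 152, 172, 50, 153] for k=0..6.
2 cycles of lengths [228, 1].
Σ(ℓ_i−1) = 229−2 = 227; sign = (−1)^227 = -1.
The Jacobi symbol (200|229) = -1 (Zolotarev) agrees.

-1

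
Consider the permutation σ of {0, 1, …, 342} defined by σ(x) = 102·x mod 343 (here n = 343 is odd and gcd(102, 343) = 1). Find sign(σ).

+1

Start at x=198: 198 → 302 → 277 → 128 → 22 → 186 → 107 → … (one orbit).
π_102 has 7 disjoint cycles with lengths [147, 147, 21, 21, 3, 3, 1] on {0,…,342}.
343 − 7 = 336 transpositions; sign(π) = (−1)^336 = +1.
(102|343)_J = +1 (Zolotarev's lemma cross-check).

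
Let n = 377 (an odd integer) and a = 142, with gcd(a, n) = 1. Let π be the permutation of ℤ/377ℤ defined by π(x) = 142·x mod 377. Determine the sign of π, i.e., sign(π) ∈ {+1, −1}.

-1

Trace 337: π^k(337) = [337, 352, 220, 326, 298, 92, 246] for k=0..6.
π_142 has 20 disjoint cycles with lengths [28, 28, 28, 28, 28, 28, 28, 28, 28, 28, 28, 28, 28, 2, 2, 2, 2, 2, 2, 1] on {0,…,376}.
sign(π) = (−1)^{n − #cycles} = (−1)^{377−20} = (−1)^357 = -1.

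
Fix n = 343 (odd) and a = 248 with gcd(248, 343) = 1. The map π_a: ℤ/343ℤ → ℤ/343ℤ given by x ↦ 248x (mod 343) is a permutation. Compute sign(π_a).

Start at x=178: 178 → 240 → 181 → 298 → 159 → 330 → 206 → … (one orbit).
4 cycles of lengths [294, 42, 6, 1].
n − c = 343 − 4 = 339; sign = (−1)^339 = -1.
Check: (248/343) = -1 by Zolotarev.

-1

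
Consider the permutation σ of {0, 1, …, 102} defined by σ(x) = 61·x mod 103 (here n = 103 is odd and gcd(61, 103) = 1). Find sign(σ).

Start at x=34: 34 → 14 → 30 → 79 → 81 → 100 → 23 → … (one orbit).
Decompose π into cycles: lengths [17, 17, 17, 17, 17, 17, 1] (7 cycles, including the fixed point 0).
Σ(ℓ_i−1) = 103−7 = 96; sign = (−1)^96 = +1.
Zolotarev: (61|103) = +1, matching the cycle-count sign.

+1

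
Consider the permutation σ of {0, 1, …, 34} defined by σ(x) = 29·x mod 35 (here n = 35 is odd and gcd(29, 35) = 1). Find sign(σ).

Start at x=1: 1 → 29 → 1 (one orbit).
The orbit structure of x ↦ 29x mod 35: 21 orbits of sizes [2, 2, 2, 2, 2, 2, 2, 2, 2, 2, 2, 2, 2, 2, 1, 1, 1, 1, 1, 1, 1].
sign(π) = (−1)^{n − #cycles} = (−1)^{35−21} = (−1)^14 = +1.

+1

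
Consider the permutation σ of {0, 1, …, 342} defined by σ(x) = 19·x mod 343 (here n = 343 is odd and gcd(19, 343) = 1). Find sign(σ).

-1

Start at x=19: 19 → 18 → 342 → 324 → 325 → 1 → 19 (one orbit).
58 cycles of lengths [6, 6, 6, 6, 6, 6, 6, 6, 6, 6, 6, 6, 6, 6, 6, 6, 6, 6, 6, 6, 6, 6, 6, 6, 6, 6, 6, 6, 6, 6, 6, 6, 6, 6, 6, 6, 6, 6, 6, 6, 6, 6, 6, 6, 6, 6, 6, 6, 6, 6, 6, 6, 6, 6, 6, 6, 6, 1].
58 cycles on 343: each ℓ→(−1)^(ℓ−1), product (−1)^285 = -1.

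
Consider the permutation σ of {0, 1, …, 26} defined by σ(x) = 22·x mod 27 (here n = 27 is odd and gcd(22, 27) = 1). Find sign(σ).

+1

Start at x=1: 1 → 22 → 25 → 10 → 4 → 7 → 19 → … (one orbit).
7 cycles of lengths [9, 9, 3, 3, 1, 1, 1].
27 − 7 = 20 transpositions; sign(π) = (−1)^20 = +1.
Via Zolotarev, sign(π_{22}) = (22|27) = +1.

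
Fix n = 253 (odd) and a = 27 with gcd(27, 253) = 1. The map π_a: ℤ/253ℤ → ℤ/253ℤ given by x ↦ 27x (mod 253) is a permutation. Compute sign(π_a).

+1

Trace 27: π^k(27) = [27, 223, 202, 141, 12, 71, 146] for k=0..6.
The orbit structure of x ↦ 27x mod 253: 9 orbits of sizes [55, 55, 55, 55, 11, 11, 5, 5, 1].
n − c = 253 − 9 = 244; sign = (−1)^244 = +1.
(27|253)_J = +1 (Zolotarev's lemma cross-check).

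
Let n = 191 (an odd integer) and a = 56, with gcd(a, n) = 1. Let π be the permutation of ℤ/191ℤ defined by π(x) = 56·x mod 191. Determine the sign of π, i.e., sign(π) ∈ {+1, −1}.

-1

Trace 155: π^k(155) = [155, 85, 176, 115, 137, 32, 73] for k=0..6.
Cycle lengths of π_56 on ℤ/191ℤ: [190, 1]; 2 cycles in total.
Σ(ℓ_i−1) = 191−2 = 189; sign = (−1)^189 = -1.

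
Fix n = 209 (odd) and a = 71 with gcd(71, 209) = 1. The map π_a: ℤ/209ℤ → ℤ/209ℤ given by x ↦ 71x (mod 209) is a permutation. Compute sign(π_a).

-1

Trace 168: π^k(168) = [168, 15, 20, 166, 82, 179, 169] for k=0..6.
The orbit structure of x ↦ 71x mod 209: 6 orbits of sizes [90, 90, 18, 5, 5, 1].
n − c = 209 − 6 = 203; sign = (−1)^203 = -1.
Zolotarev: (71|209) = -1, matching the cycle-count sign.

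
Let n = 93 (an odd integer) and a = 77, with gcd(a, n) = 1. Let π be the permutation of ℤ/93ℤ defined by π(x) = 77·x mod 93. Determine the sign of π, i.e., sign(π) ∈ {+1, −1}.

+1

Orbit of 77 under x↦77x: [77, 70, 89, 64, 92, 16, 23]… (length divides ord_93(77)).
11 cycles of lengths [10, 10, 10, 10, 10, 10, 10, 10, 10, 2, 1].
sign(π) = (−1)^{n − #cycles} = (−1)^{93−11} = (−1)^82 = +1.
The Jacobi symbol (77|93) = +1 (Zolotarev) agrees.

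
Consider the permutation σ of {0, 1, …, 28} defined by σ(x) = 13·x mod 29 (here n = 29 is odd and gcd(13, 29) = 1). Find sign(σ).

+1

Start at x=4: 4 → 23 → 9 → 1 → 13 → 24 → 22 → … (one orbit).
Decompose π into cycles: lengths [14, 14, 1] (3 cycles, including the fixed point 0).
sign(π) = (−1)^{n − #cycles} = (−1)^{29−3} = (−1)^26 = +1.
Zolotarev: (13|29) = +1, matching the cycle-count sign.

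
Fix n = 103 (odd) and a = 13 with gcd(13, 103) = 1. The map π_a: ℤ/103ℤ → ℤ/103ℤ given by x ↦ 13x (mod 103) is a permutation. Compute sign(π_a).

Trace 30: π^k(30) = [30, 81, 23, 93, 76, 61, 72] for k=0..6.
The orbit structure of x ↦ 13x mod 103: 7 orbits of sizes [17, 17, 17, 17, 17, 17, 1].
7 cycles on 103: each ℓ→(−1)^(ℓ−1), product (−1)^96 = +1.

+1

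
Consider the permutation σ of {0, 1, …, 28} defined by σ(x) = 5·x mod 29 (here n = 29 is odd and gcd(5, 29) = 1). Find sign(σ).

Start at x=9: 9 → 16 → 22 → 23 → 28 → 24 → 4 → … (one orbit).
Cycle lengths of π_5 on ℤ/29ℤ: [14, 14, 1]; 3 cycles in total.
sign(π) = (−1)^{n − #cycles} = (−1)^{29−3} = (−1)^26 = +1.
(5|29)_J = +1 (Zolotarev's lemma cross-check).

+1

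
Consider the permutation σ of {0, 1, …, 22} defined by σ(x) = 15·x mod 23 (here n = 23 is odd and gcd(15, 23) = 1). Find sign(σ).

Trace 19: π^k(19) = [19, 9, 20, 1, 15, 18, 17] for k=0..6.
Decompose π into cycles: lengths [22, 1] (2 cycles, including the fixed point 0).
n − c = 23 − 2 = 21; sign = (−1)^21 = -1.

-1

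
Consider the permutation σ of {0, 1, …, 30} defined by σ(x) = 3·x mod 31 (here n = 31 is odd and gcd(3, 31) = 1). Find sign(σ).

-1

Start at x=19: 19 → 26 → 16 → 17 → 20 → 29 → 25 → … (one orbit).
The orbit structure of x ↦ 3x mod 31: 2 orbits of sizes [30, 1].
2 cycles on 31: each ℓ→(−1)^(ℓ−1), product (−1)^29 = -1.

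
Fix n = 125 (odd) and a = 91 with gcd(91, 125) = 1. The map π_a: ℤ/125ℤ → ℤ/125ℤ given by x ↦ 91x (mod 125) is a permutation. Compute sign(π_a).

+1

Trace 111: π^k(111) = [111, 101, 66, 6, 46, 61, 51] for k=0..6.
π_91 has 13 disjoint cycles with lengths [25, 25, 25, 25, 5, 5, 5, 5, 1, 1, 1, 1, 1] on {0,…,124}.
n − c = 125 − 13 = 112; sign = (−1)^112 = +1.
(91|125)_J = +1 (Zolotarev's lemma cross-check).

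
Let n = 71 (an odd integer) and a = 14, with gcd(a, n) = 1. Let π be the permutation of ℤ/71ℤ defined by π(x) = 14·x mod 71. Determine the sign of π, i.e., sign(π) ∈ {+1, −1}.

-1

Start at x=17: 17 → 25 → 66 → 1 → 14 → 54 → 46 → … (one orbit).
Cycle lengths of π_14 on ℤ/71ℤ: [10, 10, 10, 10, 10, 10, 10, 1]; 8 cycles in total.
sign(π) = (−1)^{n − #cycles} = (−1)^{71−8} = (−1)^63 = -1.
Via Zolotarev, sign(π_{14}) = (14|71) = -1.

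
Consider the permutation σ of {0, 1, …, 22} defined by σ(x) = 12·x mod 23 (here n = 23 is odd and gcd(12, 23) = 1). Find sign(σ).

+1

Orbit of 18 under x↦12x: [18, 9, 16, 8, 4, 2, 1]… (length divides ord_23(12)).
π_12 has 3 disjoint cycles with lengths [11, 11, 1] on {0,…,22}.
Σ(ℓ_i−1) = 23−3 = 20; sign = (−1)^20 = +1.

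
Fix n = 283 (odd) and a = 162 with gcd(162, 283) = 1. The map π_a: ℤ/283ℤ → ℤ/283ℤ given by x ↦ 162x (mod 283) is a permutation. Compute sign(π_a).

Orbit of 79 under x↦162x: [79, 63, 18, 86, 65, 59, 219]… (length divides ord_283(162)).
Cycle lengths of π_162 on ℤ/283ℤ: [282, 1]; 2 cycles in total.
sign(π) = (−1)^{n − #cycles} = (−1)^{283−2} = (−1)^281 = -1.

-1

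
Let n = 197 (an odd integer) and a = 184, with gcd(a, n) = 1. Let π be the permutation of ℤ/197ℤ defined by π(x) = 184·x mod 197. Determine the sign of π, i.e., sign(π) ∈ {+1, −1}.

-1

Orbit of 137 under x↦184x: [137, 189, 104, 27, 43, 32, 175]… (length divides ord_197(184)).
π_184 has 2 disjoint cycles with lengths [196, 1] on {0,…,196}.
sign(π) = (−1)^{n − #cycles} = (−1)^{197−2} = (−1)^195 = -1.
(184|197)_J = -1 (Zolotarev's lemma cross-check).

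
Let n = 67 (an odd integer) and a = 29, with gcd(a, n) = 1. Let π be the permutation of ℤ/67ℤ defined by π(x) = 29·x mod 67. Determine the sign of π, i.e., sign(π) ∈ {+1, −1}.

Start at x=29: 29 → 37 → 1 → 29 (one orbit).
π_29 has 23 disjoint cycles with lengths [3, 3, 3, 3, 3, 3, 3, 3, 3, 3, 3, 3, 3, 3, 3, 3, 3, 3, 3, 3, 3, 3, 1] on {0,…,66}.
Σ(ℓ_i−1) = 67−23 = 44; sign = (−1)^44 = +1.
The Jacobi symbol (29|67) = +1 (Zolotarev) agrees.

+1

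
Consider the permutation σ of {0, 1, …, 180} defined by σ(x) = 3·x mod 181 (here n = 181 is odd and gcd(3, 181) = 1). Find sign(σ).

+1

Trace 129: π^k(129) = [129, 25, 75, 44, 132, 34, 102] for k=0..6.
Decompose π into cycles: lengths [45, 45, 45, 45, 1] (5 cycles, including the fixed point 0).
n − c = 181 − 5 = 176; sign = (−1)^176 = +1.
Via Zolotarev, sign(π_{3}) = (3|181) = +1.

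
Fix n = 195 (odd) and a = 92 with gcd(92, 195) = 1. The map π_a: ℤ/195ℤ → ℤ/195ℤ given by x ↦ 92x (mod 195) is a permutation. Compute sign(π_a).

+1

Trace 1: π^k(1) = [1, 92, 79, 53] for k=0..3.
Decompose π into cycles: lengths [4, 4, 4, 4, 4, 4, 4, 4, 4, 4, 4, 4, 4, 4, 4, 4, 4, 4, 4, 4, 4, 4, 4, 4, 4, 4, 4, 4, 4, 4, 4, 4, 4, 4, 4, 4, 4, 4, 4, 2, 2, 2, 2, 2, 2, 2, 2, 2, 2, 2, 2, 2, 1, 1, 1, 1, 1, 1, 1, 1, 1, 1, 1, 1, 1] (65 cycles, including the fixed point 0).
With 65 cycles on 195 points, sign = (−1)^{195−65} = +1.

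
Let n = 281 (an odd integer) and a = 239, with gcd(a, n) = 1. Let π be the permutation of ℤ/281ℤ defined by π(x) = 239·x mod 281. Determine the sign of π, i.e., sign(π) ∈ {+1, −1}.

-1

Trace 21: π^k(21) = [21, 242, 233, 49, 190, 169, 208] for k=0..6.
Cycle type of π: 280 + 1; total 2 cycles.
281 − 2 = 279 transpositions; sign(π) = (−1)^279 = -1.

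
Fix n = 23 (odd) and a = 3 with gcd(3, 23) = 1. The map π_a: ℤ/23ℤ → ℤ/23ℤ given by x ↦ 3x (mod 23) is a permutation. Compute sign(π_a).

+1

Trace 13: π^k(13) = [13, 16, 2, 6, 18, 8, 1] for k=0..6.
3 cycles of lengths [11, 11, 1].
3 cycles on 23: each ℓ→(−1)^(ℓ−1), product (−1)^20 = +1.
Via Zolotarev, sign(π_{3}) = (3|23) = +1.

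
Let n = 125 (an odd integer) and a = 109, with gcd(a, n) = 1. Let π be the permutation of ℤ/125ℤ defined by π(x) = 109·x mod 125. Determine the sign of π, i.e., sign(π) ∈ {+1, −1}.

+1

Start at x=21: 21 → 39 → 1 → 109 → 6 → 29 → 36 → … (one orbit).
Decompose π into cycles: lengths [50, 50, 10, 10, 2, 2, 1] (7 cycles, including the fixed point 0).
n − c = 125 − 7 = 118; sign = (−1)^118 = +1.
The Jacobi symbol (109|125) = +1 (Zolotarev) agrees.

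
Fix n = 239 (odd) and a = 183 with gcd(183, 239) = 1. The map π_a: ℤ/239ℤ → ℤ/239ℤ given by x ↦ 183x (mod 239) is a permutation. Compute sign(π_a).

Orbit of 225 under x↦183x: [225, 67, 72, 31, 176, 182, 85]… (length divides ord_239(183)).
Decompose π into cycles: lengths [119, 119, 1] (3 cycles, including the fixed point 0).
Σ(ℓ_i−1) = 239−3 = 236; sign = (−1)^236 = +1.

+1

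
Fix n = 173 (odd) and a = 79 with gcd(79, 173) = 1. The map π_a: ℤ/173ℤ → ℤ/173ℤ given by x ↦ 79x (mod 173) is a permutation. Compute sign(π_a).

-1

Orbit of 43 under x↦79x: [43, 110, 40, 46, 1, 79, 13]… (length divides ord_173(79)).
Cycle lengths of π_79 on ℤ/173ℤ: [172, 1]; 2 cycles in total.
Σ(ℓ_i−1) = 173−2 = 171; sign = (−1)^171 = -1.
Check: (79/173) = -1 by Zolotarev.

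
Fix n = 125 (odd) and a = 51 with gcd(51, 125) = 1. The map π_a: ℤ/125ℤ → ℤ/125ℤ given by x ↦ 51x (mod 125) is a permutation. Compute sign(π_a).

Trace 76: π^k(76) = [76, 1, 51, 101, 26] for k=0..4.
The orbit structure of x ↦ 51x mod 125: 45 orbits of sizes [5, 5, 5, 5, 5, 5, 5, 5, 5, 5, 5, 5, 5, 5, 5, 5, 5, 5, 5, 5, 1, 1, 1, 1, 1, 1, 1, 1, 1, 1, 1, 1, 1, 1, 1, 1, 1, 1, 1, 1, 1, 1, 1, 1, 1].
sign(π) = (−1)^{n − #cycles} = (−1)^{125−45} = (−1)^80 = +1.
Zolotarev: (51|125) = +1, matching the cycle-count sign.

+1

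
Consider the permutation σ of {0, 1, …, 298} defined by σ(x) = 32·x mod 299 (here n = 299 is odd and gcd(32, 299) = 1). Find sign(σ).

-1

Trace 269: π^k(269) = [269, 236, 77, 72, 211, 174, 186] for k=0..6.
π_32 has 6 disjoint cycles with lengths [132, 132, 12, 11, 11, 1] on {0,…,298}.
6 cycles on 299: each ℓ→(−1)^(ℓ−1), product (−1)^293 = -1.
(32|299)_J = -1 (Zolotarev's lemma cross-check).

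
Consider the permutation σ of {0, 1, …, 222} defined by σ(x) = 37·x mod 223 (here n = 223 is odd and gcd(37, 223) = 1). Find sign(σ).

+1

Orbit of 199 under x↦37x: [199, 4, 148, 124, 128, 53, 177]… (length divides ord_223(37)).
The orbit structure of x ↦ 37x mod 223: 3 orbits of sizes [111, 111, 1].
3 cycles on 223: each ℓ→(−1)^(ℓ−1), product (−1)^220 = +1.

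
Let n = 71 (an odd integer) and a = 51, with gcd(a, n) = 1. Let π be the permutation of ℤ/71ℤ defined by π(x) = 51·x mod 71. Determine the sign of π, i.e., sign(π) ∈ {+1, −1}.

-1

Trace 45: π^k(45) = [45, 23, 37, 41, 32, 70, 20] for k=0..6.
π_51 has 6 disjoint cycles with lengths [14, 14, 14, 14, 14, 1] on {0,…,70}.
71 − 6 = 65 transpositions; sign(π) = (−1)^65 = -1.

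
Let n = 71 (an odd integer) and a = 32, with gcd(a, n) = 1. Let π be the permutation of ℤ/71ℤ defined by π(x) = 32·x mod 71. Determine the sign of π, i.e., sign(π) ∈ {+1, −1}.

+1

Trace 30: π^k(30) = [30, 37, 48, 45, 20, 1, 32] for k=0..6.
π_32 has 11 disjoint cycles with lengths [7, 7, 7, 7, 7, 7, 7, 7, 7, 7, 1] on {0,…,70}.
71 − 11 = 60 transpositions; sign(π) = (−1)^60 = +1.
(32|71)_J = +1 (Zolotarev's lemma cross-check).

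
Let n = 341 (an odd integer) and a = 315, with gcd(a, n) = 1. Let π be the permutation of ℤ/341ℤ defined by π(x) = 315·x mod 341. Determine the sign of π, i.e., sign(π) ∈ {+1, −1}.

-1

Start at x=118: 118 → 1 → 315 → 335 → 156 → 36 → 87 → … (one orbit).
Cycle lengths of π_315 on ℤ/341ℤ: [30, 30, 30, 30, 30, 30, 30, 30, 30, 30, 10, 3, 3, 3, 3, 3, 3, 3, 3, 3, 3, 1]; 22 cycles in total.
n − c = 341 − 22 = 319; sign = (−1)^319 = -1.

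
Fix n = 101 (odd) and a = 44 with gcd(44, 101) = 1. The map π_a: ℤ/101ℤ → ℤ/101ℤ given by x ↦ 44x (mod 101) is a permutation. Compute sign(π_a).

-1

Orbit of 65 under x↦44x: [65, 32, 95, 39, 100, 57, 84]… (length divides ord_101(44)).
π_44 has 6 disjoint cycles with lengths [20, 20, 20, 20, 20, 1] on {0,…,100}.
With 6 cycles on 101 points, sign = (−1)^{101−6} = -1.
Via Zolotarev, sign(π_{44}) = (44|101) = -1.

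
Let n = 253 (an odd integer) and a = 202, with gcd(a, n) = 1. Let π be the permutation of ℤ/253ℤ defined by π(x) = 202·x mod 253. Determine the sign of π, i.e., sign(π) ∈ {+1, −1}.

+1

Orbit of 104 under x↦202x: [104, 9, 47, 133, 48, 82, 119]… (length divides ord_253(202)).
9 cycles of lengths [55, 55, 55, 55, 11, 11, 5, 5, 1].
With 9 cycles on 253 points, sign = (−1)^{253−9} = +1.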